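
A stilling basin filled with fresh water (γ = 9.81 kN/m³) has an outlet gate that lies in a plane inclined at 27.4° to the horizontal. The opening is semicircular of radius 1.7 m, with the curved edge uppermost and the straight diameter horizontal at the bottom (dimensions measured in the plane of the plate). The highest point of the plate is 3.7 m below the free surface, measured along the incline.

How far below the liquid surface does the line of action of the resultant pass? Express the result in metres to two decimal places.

γ = 9.81 kN/m³.
Let θ = 27.4° be the plate's angle to the horizontal; measure y along the incline from where the plane meets the free surface. Vertical depth h = y·sinθ with sinθ = 0.460200.
The centroid lies 4r/(3π) = 0.721502 m above the diameter, so r − 4r/(3π) = 1.7 − 0.721502 = 0.978498 m below the topmost point, so y_c = 3.7 + 0.978498 = 4.6785 m and h_c = 4.6785 × 0.460200 = 2.15305 m.
A = πr²/2 = π × 1.7²/2 = 4.5396 m².
Resultant F = γ·h_c·A = 9.81 × 2.15305 × 4.5396 = 95.8828 kN.
I_c = (π/8 − 8/(9π))·r⁴ = 0.109757 × 1.7⁴ = 0.916701 m⁴.
Centre of pressure: y_p = y_c + I_c/(y_c·A) = 4.6785 + 0.916701/(4.6785 × 4.5396) = 4.6785 + 0.0431622 = 4.72166 m along the plane.
Vertically, h_p = y_p·sinθ = 4.72166 × 0.460200 = 2.17291 m.

h_p = 2.17 m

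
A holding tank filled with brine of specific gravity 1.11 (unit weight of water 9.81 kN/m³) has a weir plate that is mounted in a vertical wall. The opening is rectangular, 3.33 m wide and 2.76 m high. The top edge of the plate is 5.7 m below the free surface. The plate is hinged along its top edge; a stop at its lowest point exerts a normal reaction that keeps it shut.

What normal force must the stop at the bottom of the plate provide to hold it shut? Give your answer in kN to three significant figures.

γ = 1.11 × 9.81 = 10.8891 kN/m³.
The centroid lies 2.76/2 = 1.38 m below the top edge, so the centroid depth is h_c = 5.7 + 1.38 = 7.08 m.
A = 3.33 × 2.76 = 9.1908 m².
Resultant F = γ·h_c·A = 10.8891 × 7.08 × 9.1908 = 708.563 kN.
I_c = b·h³/12 = 3.33 × 2.76³/12 = 5.83432 m⁴.
Centre of pressure: y_p = y_c + I_c/(y_c·A) = 7.08 + 5.83432/(7.08 × 9.1908) = 7.08 + 0.089661 = 7.16966 m along the plane.
The resultant acts 1.38 + 0.089661 = 1.46966 m (along the plate) below the hinge at the top edge, so the moment about the hinge is M = F × 1.46966 = 708.563 × 1.46966 = 1041.35 kN·m.
A normal force at the bottom, 2.76 m from the hinge, must supply this moment: P = 1041.35/2.76 = 377.301 kN.

P ≈ 377 kN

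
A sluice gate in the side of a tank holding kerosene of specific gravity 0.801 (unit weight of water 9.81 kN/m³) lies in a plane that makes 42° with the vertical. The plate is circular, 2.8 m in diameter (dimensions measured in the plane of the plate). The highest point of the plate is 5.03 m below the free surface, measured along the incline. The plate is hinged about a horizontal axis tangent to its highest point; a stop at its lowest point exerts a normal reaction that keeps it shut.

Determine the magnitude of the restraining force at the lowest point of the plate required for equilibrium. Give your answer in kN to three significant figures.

P ≈ 122 kN

γ = 0.801 × 9.81 = 7.85781 kN/m³.
The plate makes 42° with the vertical, i.e. θ = 90° − 42° = 48° to the horizontal. Measuring y along the incline from the free-surface line, vertical depth h = y·sinθ with sinθ = 0.743145.
The centroid is at the centre, 1.4 m below the top of the plate, so y_c = 5.03 + 1.4 = 6.43 m and h_c = 6.43 × 0.743145 = 4.77842 m.
A = π(1.4)² = 6.15752 m².
Resultant F = γ·h_c·A = 7.85781 × 4.77842 × 6.15752 = 231.202 kN.
I_c = πr⁴/4 = π × 1.4⁴/4 = 3.01719 m⁴.
Centre of pressure: y_p = y_c + I_c/(y_c·A) = 6.43 + 3.01719/(6.43 × 6.15752) = 6.43 + 0.0762054 = 6.50621 m along the plane.
The resultant acts 1.4 + 0.0762054 = 1.47621 m (along the plate) below the hinge at the top edge, so the moment about the hinge is M = F × 1.47621 = 231.202 × 1.47621 = 341.303 kN·m.
A normal force at the bottom, 2.8 m from the hinge, must supply this moment: P = 341.303/2.8 = 121.894 kN.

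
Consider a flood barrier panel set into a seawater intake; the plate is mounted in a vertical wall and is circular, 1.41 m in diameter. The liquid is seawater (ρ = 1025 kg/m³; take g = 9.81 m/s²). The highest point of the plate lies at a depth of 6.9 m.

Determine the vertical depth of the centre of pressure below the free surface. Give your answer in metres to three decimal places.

γ = ρg = 1025 × 9.81 / 1000 = 10.05525 kN/m³.
The centroid is at the centre, 0.705 m below the top of the plate, so the centroid depth is h_c = 6.9 + 0.705 = 7.605 m.
A = π(0.705)² = 1.56145 m².
Resultant F = γ·h_c·A = 10.05525 × 7.605 × 1.56145 = 119.404 kN.
I_c = πr⁴/4 = π × 0.705⁴/4 = 0.19402 m⁴.
Centre of pressure: y_p = y_c + I_c/(y_c·A) = 7.605 + 0.19402/(7.605 × 1.56145) = 7.605 + 0.0163388 = 7.62134 m along the plane.

h_p = 7.621 m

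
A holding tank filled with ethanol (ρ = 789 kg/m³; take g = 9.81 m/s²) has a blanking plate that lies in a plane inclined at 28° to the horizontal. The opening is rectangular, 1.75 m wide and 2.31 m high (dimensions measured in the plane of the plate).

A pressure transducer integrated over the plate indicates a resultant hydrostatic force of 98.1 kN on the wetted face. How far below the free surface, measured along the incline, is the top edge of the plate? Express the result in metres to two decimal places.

γ = ρg = 789 × 9.81 / 1000 = 7.74009 kN/m³.
A = 1.75 × 2.31 = 4.0425 m².
From F = γ·h_c·A, the centroid depth is h_c = 98.1/(7.74009 × 4.0425) = 3.13526 m.
Let θ = 28° be the plate's angle to the horizontal; measure y along the incline from where the plane meets the free surface. Vertical depth h = y·sinθ with sinθ = 0.469472.
Along the incline, y_c = h_c/sinθ = 3.13526/0.469472 = 6.67827 m.
The centroid lies 2.31/2 = 1.155 m below the top edge, so the top edge sits at y_top = 6.67827 − 1.155 = 5.52327 m along the incline.

y_top ≈ 5.52 m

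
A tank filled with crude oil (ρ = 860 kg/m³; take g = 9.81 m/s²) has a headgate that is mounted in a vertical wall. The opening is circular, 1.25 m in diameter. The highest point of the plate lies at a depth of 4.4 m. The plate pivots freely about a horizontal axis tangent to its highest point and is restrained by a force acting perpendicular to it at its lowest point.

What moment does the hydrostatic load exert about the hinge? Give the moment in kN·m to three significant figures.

M ≈ 33.5 kN·m

γ = ρg = 860 × 9.81 / 1000 = 8.4366 kN/m³.
The centroid is at the centre, 0.625 m below the top of the plate, so the centroid depth is h_c = 4.4 + 0.625 = 5.025 m.
A = π(0.625)² = 1.22718 m².
Resultant F = γ·h_c·A = 8.4366 × 5.025 × 1.22718 = 52.025 kN.
I_c = πr⁴/4 = π × 0.625⁴/4 = 0.119842 m⁴.
Centre of pressure: y_p = y_c + I_c/(y_c·A) = 5.025 + 0.119842/(5.025 × 1.22718) = 5.025 + 0.0194341 = 5.04443 m along the plane.
The resultant acts 0.625 + 0.0194341 = 0.644434 m (along the plate) below the hinge at the top edge, so the moment about the hinge is M = F × 0.644434 = 52.025 × 0.644434 = 33.5267 kN·m.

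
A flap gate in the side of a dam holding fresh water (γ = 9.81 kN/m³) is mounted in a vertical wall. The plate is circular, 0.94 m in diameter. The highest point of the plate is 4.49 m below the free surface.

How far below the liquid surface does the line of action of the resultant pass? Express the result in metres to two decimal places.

γ = 9.81 kN/m³.
The centroid is at the centre, 0.47 m below the top of the plate, so the centroid depth is h_c = 4.49 + 0.47 = 4.96 m.
A = π(0.47)² = 0.693978 m².
Resultant F = γ·h_c·A = 9.81 × 4.96 × 0.693978 = 33.7673 kN.
I_c = πr⁴/4 = π × 0.47⁴/4 = 0.0383249 m⁴.
Centre of pressure: y_p = y_c + I_c/(y_c·A) = 4.96 + 0.0383249/(4.96 × 0.693978) = 4.96 + 0.0111341 = 4.97113 m along the plane.

h_p = 4.97 m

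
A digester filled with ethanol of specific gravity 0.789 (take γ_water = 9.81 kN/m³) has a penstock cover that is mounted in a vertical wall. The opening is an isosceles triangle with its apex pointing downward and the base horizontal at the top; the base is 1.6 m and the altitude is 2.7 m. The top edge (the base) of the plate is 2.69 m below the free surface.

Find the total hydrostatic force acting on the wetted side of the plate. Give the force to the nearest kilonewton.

γ = 0.789 × 9.81 = 7.74009 kN/m³.
With the apex down, the centroid sits h/3 = 2.7/3 = 0.9 m below the base (the top edge), so the centroid depth is h_c = 2.69 + 0.9 = 3.59 m.
A = ½ × 1.6 × 2.7 = 2.16 m².
Resultant F = γ·h_c·A = 7.74009 × 3.59 × 2.16 = 60.0198 kN.

F ≈ 60 kN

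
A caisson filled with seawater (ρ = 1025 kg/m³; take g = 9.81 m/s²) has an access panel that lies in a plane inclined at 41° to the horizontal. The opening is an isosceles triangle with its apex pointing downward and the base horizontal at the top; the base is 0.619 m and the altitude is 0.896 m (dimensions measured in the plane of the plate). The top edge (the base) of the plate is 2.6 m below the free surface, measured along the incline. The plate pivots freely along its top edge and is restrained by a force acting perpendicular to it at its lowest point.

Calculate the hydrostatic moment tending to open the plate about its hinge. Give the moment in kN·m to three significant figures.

M ≈ 1.67 kN·m

γ = ρg = 1025 × 9.81 / 1000 = 10.05525 kN/m³.
Let θ = 41° be the plate's angle to the horizontal; measure y along the incline from where the plane meets the free surface. Vertical depth h = y·sinθ with sinθ = 0.656059.
With the apex down, the centroid sits h/3 = 0.896/3 = 0.298667 m below the base (the top edge), so y_c = 2.6 + 0.298667 = 2.89867 m and h_c = 2.89867 × 0.656059 = 1.9017 m.
A = ½ × 0.619 × 0.896 = 0.277312 m².
Resultant F = γ·h_c·A = 10.05525 × 1.9017 × 0.277312 = 5.30278 kN.
I_c = b·h³/36 = 0.619 × 0.896³/36 = 0.0123684 m⁴.
Centre of pressure: y_p = y_c + I_c/(y_c·A) = 2.89867 + 0.0123684/(2.89867 × 0.277312) = 2.89867 + 0.0153867 = 2.91406 m along the plane.
The resultant acts 0.298667 + 0.0153867 = 0.314054 m (along the plate) below the hinge at the top edge, so the moment about the hinge is M = F × 0.314054 = 5.30278 × 0.314054 = 1.66536 kN·m.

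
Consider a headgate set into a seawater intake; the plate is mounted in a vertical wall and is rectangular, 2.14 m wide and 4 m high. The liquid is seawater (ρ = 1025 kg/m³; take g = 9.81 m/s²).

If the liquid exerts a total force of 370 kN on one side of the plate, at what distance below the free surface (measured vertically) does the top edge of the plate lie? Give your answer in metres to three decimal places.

γ = ρg = 1025 × 9.81 / 1000 = 10.05525 kN/m³.
A = 2.14 × 4 = 8.56 m².
From F = γ·h_c·A, the centroid depth is h_c = 370/(10.05525 × 8.56) = 4.29868 m.
The centroid lies 4/2 = 2 m below the top edge, so the top edge sits at h_top = 4.29868 − 2 = 2.29868 m below the surface.

d_top ≈ 2.299 m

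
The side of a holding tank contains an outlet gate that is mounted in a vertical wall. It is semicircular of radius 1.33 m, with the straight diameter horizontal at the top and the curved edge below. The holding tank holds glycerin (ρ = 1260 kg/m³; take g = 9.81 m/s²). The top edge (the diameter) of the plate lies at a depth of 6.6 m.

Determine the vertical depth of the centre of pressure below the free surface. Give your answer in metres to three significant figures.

γ = ρg = 1260 × 9.81 / 1000 = 12.3606 kN/m³.
The centroid of a semicircle lies 4r/(3π) = 0.56447 m from the diameter, here below the top edge, so the centroid depth is h_c = 6.6 + 0.56447 = 7.16447 m.
A = πr²/2 = π × 1.33²/2 = 2.77858 m².
Resultant F = γ·h_c·A = 12.3606 × 7.16447 × 2.77858 = 246.063 kN.
I_c = (π/8 − 8/(9π))·r⁴ = 0.109757 × 1.33⁴ = 0.34343 m⁴.
Centre of pressure: y_p = y_c + I_c/(y_c·A) = 7.16447 + 0.34343/(7.16447 × 2.77858) = 7.16447 + 0.0172517 = 7.18172 m along the plane.

h_p = 7.18 m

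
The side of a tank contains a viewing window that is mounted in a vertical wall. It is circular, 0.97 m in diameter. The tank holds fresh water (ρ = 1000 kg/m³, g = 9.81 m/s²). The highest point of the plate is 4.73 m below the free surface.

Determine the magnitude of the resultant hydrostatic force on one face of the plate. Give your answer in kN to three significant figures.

γ = ρg = 1000 × 9.81 = 9810 N/m³ = 9.81 kN/m³.
The centroid is at the centre, 0.485 m below the top of the plate, so the centroid depth is h_c = 4.73 + 0.485 = 5.215 m.
A = π(0.485)² = 0.738981 m².
Resultant F = γ·h_c·A = 9.81 × 5.215 × 0.738981 = 37.8056 kN.

F ≈ 37.8 kN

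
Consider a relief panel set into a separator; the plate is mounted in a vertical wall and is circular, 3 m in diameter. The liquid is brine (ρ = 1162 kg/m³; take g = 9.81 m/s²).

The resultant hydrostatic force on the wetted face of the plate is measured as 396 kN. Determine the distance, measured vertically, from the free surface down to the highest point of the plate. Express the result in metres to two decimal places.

γ = ρg = 1162 × 9.81 / 1000 = 11.39922 kN/m³.
A = π(1.5)² = 7.06858 m².
From F = γ·h_c·A, the centroid depth is h_c = 396/(11.39922 × 7.06858) = 4.9146 m.
The centroid is at the centre, 1.5 m below the top of the plate, so the highest point sits at h_top = 4.9146 − 1.5 = 3.4146 m below the surface.

d_top ≈ 3.41 m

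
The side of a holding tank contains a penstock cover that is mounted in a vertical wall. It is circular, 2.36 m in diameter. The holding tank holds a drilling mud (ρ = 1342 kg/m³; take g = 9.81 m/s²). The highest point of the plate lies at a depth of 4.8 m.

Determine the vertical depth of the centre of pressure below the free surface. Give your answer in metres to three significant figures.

h_p = 6.04 m

γ = ρg = 1342 × 9.81 / 1000 = 13.16502 kN/m³.
The centroid is at the centre, 1.18 m below the top of the plate, so the centroid depth is h_c = 4.8 + 1.18 = 5.98 m.
A = π(1.18)² = 4.37435 m².
Resultant F = γ·h_c·A = 13.16502 × 5.98 × 4.37435 = 344.379 kN.
I_c = πr⁴/4 = π × 1.18⁴/4 = 1.52271 m⁴.
Centre of pressure: y_p = y_c + I_c/(y_c·A) = 5.98 + 1.52271/(5.98 × 4.37435) = 5.98 + 0.0582107 = 6.03821 m along the plane.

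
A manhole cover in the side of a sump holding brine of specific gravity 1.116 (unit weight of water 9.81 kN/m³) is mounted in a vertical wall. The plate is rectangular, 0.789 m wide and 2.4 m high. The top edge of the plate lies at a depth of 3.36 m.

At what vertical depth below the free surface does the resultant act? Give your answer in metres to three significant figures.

γ = 1.116 × 9.81 = 10.94796 kN/m³.
The centroid lies 2.4/2 = 1.2 m below the top edge, so the centroid depth is h_c = 3.36 + 1.2 = 4.56 m.
A = 0.789 × 2.4 = 1.8936 m².
Resultant F = γ·h_c·A = 10.94796 × 4.56 × 1.8936 = 94.5336 kN.
I_c = b·h³/12 = 0.789 × 2.4³/12 = 0.908928 m⁴.
Centre of pressure: y_p = y_c + I_c/(y_c·A) = 4.56 + 0.908928/(4.56 × 1.8936) = 4.56 + 0.105263 = 4.66526 m along the plane.

h_p = 4.67 m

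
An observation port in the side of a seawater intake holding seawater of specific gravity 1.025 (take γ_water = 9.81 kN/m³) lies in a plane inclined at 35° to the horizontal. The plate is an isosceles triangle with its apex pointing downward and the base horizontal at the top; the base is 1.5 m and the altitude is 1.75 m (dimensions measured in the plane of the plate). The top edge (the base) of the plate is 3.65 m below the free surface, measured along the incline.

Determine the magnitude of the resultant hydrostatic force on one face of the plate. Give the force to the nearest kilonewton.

F ≈ 32 kN

γ = 1.025 × 9.81 = 10.05525 kN/m³.
Let θ = 35° be the plate's angle to the horizontal; measure y along the incline from where the plane meets the free surface. Vertical depth h = y·sinθ with sinθ = 0.573576.
With the apex down, the centroid sits h/3 = 1.75/3 = 0.583333 m below the base (the top edge), so y_c = 3.65 + 0.583333 = 4.23333 m and h_c = 4.23333 × 0.573576 = 2.42814 m.
A = ½ × 1.5 × 1.75 = 1.3125 m².
Resultant F = γ·h_c·A = 10.05525 × 2.42814 × 1.3125 = 32.0454 kN.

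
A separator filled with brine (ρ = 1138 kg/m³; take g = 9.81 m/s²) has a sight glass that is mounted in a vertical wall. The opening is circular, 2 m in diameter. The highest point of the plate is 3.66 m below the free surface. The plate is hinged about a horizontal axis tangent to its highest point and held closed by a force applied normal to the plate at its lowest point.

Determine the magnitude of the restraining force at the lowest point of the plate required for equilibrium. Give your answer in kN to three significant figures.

γ = ρg = 1138 × 9.81 / 1000 = 11.16378 kN/m³.
The centroid is at the centre, 1 m below the top of the plate, so the centroid depth is h_c = 3.66 + 1 = 4.66 m.
A = π(1)² = 3.14159 m².
Resultant F = γ·h_c·A = 11.16378 × 4.66 × 3.14159 = 163.436 kN.
I_c = πr⁴/4 = π × 1⁴/4 = 0.785398 m⁴.
Centre of pressure: y_p = y_c + I_c/(y_c·A) = 4.66 + 0.785398/(4.66 × 3.14159) = 4.66 + 0.0536481 = 4.71365 m along the plane.
The resultant acts 1 + 0.0536481 = 1.05365 m (along the plate) below the hinge at the top edge, so the moment about the hinge is M = F × 1.05365 = 163.436 × 1.05365 = 172.204 kN·m.
A normal force at the bottom, 2 m from the hinge, must supply this moment: P = 172.204/2 = 86.102 kN.

P ≈ 86.1 kN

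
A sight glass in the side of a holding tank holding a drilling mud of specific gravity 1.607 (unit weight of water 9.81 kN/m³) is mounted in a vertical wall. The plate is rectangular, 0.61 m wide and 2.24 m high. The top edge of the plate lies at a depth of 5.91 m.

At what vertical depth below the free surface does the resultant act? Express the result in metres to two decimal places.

γ = 1.607 × 9.81 = 15.76467 kN/m³.
The centroid lies 2.24/2 = 1.12 m below the top edge, so the centroid depth is h_c = 5.91 + 1.12 = 7.03 m.
A = 0.61 × 2.24 = 1.3664 m².
Resultant F = γ·h_c·A = 15.76467 × 7.03 × 1.3664 = 151.432 kN.
I_c = b·h³/12 = 0.61 × 2.24³/12 = 0.571337 m⁴.
Centre of pressure: y_p = y_c + I_c/(y_c·A) = 7.03 + 0.571337/(7.03 × 1.3664) = 7.03 + 0.0594784 = 7.08948 m along the plane.

h_p = 7.09 m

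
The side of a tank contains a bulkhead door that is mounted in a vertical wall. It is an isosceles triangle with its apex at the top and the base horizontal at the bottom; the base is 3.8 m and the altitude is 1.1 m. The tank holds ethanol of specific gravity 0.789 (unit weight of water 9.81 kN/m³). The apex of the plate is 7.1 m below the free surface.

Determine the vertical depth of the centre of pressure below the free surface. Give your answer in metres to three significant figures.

γ = 0.789 × 9.81 = 7.74009 kN/m³.
With the apex up, the centroid sits 2h/3 = 2 × 1.1/3 = 0.733333 m below the apex, so the centroid depth is h_c = 7.1 + 0.733333 = 7.83333 m.
A = ½ × 3.8 × 1.1 = 2.09 m².
Resultant F = γ·h_c·A = 7.74009 × 7.83333 × 2.09 = 126.718 kN.
I_c = b·h³/36 = 3.8 × 1.1³/36 = 0.140494 m⁴.
Centre of pressure: y_p = y_c + I_c/(y_c·A) = 7.83333 + 0.140494/(7.83333 × 2.09) = 7.83333 + 0.00858154 = 7.84191 m along the plane.

h_p = 7.84 m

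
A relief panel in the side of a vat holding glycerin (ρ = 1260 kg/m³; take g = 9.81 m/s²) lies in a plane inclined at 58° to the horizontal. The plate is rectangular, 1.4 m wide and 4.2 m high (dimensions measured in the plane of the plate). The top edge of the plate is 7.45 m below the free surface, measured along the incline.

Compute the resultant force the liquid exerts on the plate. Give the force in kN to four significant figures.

γ = ρg = 1260 × 9.81 / 1000 = 12.3606 kN/m³.
Let θ = 58° be the plate's angle to the horizontal; measure y along the incline from where the plane meets the free surface. Vertical depth h = y·sinθ with sinθ = 0.848048.
The centroid lies 4.2/2 = 2.1 m below the top edge, so y_c = 7.45 + 2.1 = 9.55 m and h_c = 9.55 × 0.848048 = 8.09886 m.
A = 1.4 × 4.2 = 5.88 m².
Resultant F = γ·h_c·A = 12.3606 × 8.09886 × 5.88 = 588.628 kN.

F ≈ 588.6 kN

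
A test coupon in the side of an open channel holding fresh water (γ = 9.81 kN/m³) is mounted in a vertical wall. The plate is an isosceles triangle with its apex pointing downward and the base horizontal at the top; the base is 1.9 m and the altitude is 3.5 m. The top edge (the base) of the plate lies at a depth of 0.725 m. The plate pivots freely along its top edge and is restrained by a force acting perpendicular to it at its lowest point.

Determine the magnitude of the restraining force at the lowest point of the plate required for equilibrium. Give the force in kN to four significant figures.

γ = 9.81 kN/m³.
With the apex down, the centroid sits h/3 = 3.5/3 = 1.16667 m below the base (the top edge), so the centroid depth is h_c = 0.725 + 1.16667 = 1.89167 m.
A = ½ × 1.9 × 3.5 = 3.325 m².
Resultant F = γ·h_c·A = 9.81 × 1.89167 × 3.325 = 61.703 kN.
I_c = b·h³/36 = 1.9 × 3.5³/36 = 2.26285 m⁴.
Centre of pressure: y_p = y_c + I_c/(y_c·A) = 1.89167 + 2.26285/(1.89167 × 3.325) = 1.89167 + 0.359765 = 2.25143 m along the plane.
The resultant acts 1.16667 + 0.359765 = 1.52644 m (along the plate) below the hinge at the top edge, so the moment about the hinge is M = F × 1.52644 = 61.703 × 1.52644 = 94.1859 kN·m.
A normal force at the bottom, 3.5 m from the hinge, must supply this moment: P = 94.1859/3.5 = 26.9103 kN.

P ≈ 26.91 kN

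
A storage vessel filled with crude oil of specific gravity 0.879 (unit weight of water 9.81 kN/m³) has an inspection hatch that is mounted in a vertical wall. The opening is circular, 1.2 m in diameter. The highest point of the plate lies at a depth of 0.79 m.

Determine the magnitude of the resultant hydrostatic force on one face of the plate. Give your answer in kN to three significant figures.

F ≈ 13.6 kN

γ = 0.879 × 9.81 = 8.62299 kN/m³.
The centroid is at the centre, 0.6 m below the top of the plate, so the centroid depth is h_c = 0.79 + 0.6 = 1.39 m.
A = π(0.6)² = 1.13097 m².
Resultant F = γ·h_c·A = 8.62299 × 1.39 × 1.13097 = 13.5558 kN.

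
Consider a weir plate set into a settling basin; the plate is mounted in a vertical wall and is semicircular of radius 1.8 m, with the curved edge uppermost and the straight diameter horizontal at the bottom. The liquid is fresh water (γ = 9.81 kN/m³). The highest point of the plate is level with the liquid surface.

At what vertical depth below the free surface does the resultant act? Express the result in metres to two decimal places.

h_p = 1.25 m

γ = 9.81 kN/m³.
The centroid lies 4r/(3π) = 0.763944 m above the diameter, so r − 4r/(3π) = 1.8 − 0.763944 = 1.03606 m below the topmost point, so the centroid depth is h_c = 1.03606 m.
A = πr²/2 = π × 1.8²/2 = 5.08938 m².
Resultant F = γ·h_c·A = 9.81 × 1.03606 × 5.08938 = 51.7272 kN.
I_c = (π/8 − 8/(9π))·r⁴ = 0.109757 × 1.8⁴ = 1.15219 m⁴.
Centre of pressure: y_p = y_c + I_c/(y_c·A) = 1.03606 + 1.15219/(1.03606 × 5.08938) = 1.03606 + 0.218512 = 1.25457 m along the plane.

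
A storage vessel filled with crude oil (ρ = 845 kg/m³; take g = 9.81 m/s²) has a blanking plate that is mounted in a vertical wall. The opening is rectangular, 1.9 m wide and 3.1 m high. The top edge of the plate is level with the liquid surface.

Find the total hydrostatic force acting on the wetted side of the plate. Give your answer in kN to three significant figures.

F ≈ 75.7 kN

γ = ρg = 845 × 9.81 / 1000 = 8.28945 kN/m³.
The centroid lies 3.1/2 = 1.55 m below the top edge, so the centroid depth is h_c = 1.55 m.
A = 1.9 × 3.1 = 5.89 m².
Resultant F = γ·h_c·A = 8.28945 × 1.55 × 5.89 = 75.6785 kN.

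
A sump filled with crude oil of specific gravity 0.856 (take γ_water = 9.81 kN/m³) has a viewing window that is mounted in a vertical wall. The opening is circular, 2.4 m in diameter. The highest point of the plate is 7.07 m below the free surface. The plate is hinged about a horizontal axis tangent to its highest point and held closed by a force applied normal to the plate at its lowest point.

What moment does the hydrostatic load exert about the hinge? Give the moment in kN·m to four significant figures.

γ = 0.856 × 9.81 = 8.39736 kN/m³.
The centroid is at the centre, 1.2 m below the top of the plate, so the centroid depth is h_c = 7.07 + 1.2 = 8.27 m.
A = π(1.2)² = 4.52389 m².
Resultant F = γ·h_c·A = 8.39736 × 8.27 × 4.52389 = 314.167 kN.
I_c = πr⁴/4 = π × 1.2⁴/4 = 1.6286 m⁴.
Centre of pressure: y_p = y_c + I_c/(y_c·A) = 8.27 + 1.6286/(8.27 × 4.52389) = 8.27 + 0.0435308 = 8.31353 m along the plane.
The resultant acts 1.2 + 0.0435308 = 1.24353 m (along the plate) below the hinge at the top edge, so the moment about the hinge is M = F × 1.24353 = 314.167 × 1.24353 = 390.676 kN·m.

M ≈ 390.7 kN·m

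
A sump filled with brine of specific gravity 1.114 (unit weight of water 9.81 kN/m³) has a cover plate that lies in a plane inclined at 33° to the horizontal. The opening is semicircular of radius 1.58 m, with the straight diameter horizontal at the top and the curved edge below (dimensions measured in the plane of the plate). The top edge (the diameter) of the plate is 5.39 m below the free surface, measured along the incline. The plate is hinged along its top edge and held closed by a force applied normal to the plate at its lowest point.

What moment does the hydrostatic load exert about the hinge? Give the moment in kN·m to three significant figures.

γ = 1.114 × 9.81 = 10.92834 kN/m³.
Let θ = 33° be the plate's angle to the horizontal; measure y along the incline from where the plane meets the free surface. Vertical depth h = y·sinθ with sinθ = 0.544639.
The centroid of a semicircle lies 4r/(3π) = 0.670573 m from the diameter, here below the top edge, so y_c = 5.39 + 0.670573 = 6.06057 m and h_c = 6.06057 × 0.544639 = 3.30082 m.
A = πr²/2 = π × 1.58²/2 = 3.92134 m².
Resultant F = γ·h_c·A = 10.92834 × 3.30082 × 3.92134 = 141.452 kN.
I_c = (π/8 − 8/(9π))·r⁴ = 0.109757 × 1.58⁴ = 0.684007 m⁴.
Centre of pressure: y_p = y_c + I_c/(y_c·A) = 6.06057 + 0.684007/(6.06057 × 3.92134) = 6.06057 + 0.0287814 = 6.08935 m along the plane.
The resultant acts 0.670573 + 0.0287814 = 0.699354 m (along the plate) below the hinge at the top edge, so the moment about the hinge is M = F × 0.699354 = 141.452 × 0.699354 = 98.925 kN·m.

M ≈ 98.9 kN·m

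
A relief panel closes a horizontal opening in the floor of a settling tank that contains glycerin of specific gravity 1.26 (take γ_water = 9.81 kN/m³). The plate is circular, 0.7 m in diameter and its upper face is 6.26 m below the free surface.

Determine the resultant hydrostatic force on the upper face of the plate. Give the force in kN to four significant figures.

F ≈ 29.78 kN

γ = 1.26 × 9.81 = 12.3606 kN/m³.
The plate is horizontal, so pressure is uniform at p = γ·h = 12.3606 × 6.26 = 77.3774 kN/m².
A = π(0.35)² = 0.384845 m².
F = p·A = 77.3774 × 0.384845 = 29.7783 kN.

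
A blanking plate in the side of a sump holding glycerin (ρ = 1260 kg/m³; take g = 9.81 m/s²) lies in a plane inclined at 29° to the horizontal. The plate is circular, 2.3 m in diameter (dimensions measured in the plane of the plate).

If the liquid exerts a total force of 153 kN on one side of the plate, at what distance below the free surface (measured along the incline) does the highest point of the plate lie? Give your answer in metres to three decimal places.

y_top ≈ 4.995 m

γ = ρg = 1260 × 9.81 / 1000 = 12.3606 kN/m³.
A = π(1.15)² = 4.15476 m².
From F = γ·h_c·A, the centroid depth is h_c = 153/(12.3606 × 4.15476) = 2.97924 m.
Let θ = 29° be the plate's angle to the horizontal; measure y along the incline from where the plane meets the free surface. Vertical depth h = y·sinθ with sinθ = 0.484810.
Along the incline, y_c = h_c/sinθ = 2.97924/0.484810 = 6.14517 m.
The centroid is at the centre, 1.15 m below the top of the plate, so the highest point sits at y_top = 6.14517 − 1.15 = 4.99517 m along the incline.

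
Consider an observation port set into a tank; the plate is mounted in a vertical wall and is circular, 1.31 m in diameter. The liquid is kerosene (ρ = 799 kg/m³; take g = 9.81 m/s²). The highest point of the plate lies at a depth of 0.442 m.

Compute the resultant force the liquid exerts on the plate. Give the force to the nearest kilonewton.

F ≈ 12 kN

γ = ρg = 799 × 9.81 / 1000 = 7.83819 kN/m³.
The centroid is at the centre, 0.655 m below the top of the plate, so the centroid depth is h_c = 0.442 + 0.655 = 1.097 m.
A = π(0.655)² = 1.34782 m².
Resultant F = γ·h_c·A = 7.83819 × 1.097 × 1.34782 = 11.5892 kN.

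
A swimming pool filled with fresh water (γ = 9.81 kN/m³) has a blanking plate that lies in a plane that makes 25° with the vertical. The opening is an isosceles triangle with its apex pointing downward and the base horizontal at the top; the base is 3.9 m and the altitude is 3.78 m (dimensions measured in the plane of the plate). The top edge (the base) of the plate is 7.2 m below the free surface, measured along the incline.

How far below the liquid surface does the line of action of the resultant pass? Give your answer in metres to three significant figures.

γ = 9.81 kN/m³.
The plate makes 25° with the vertical, i.e. θ = 90° − 25° = 65° to the horizontal. Measuring y along the incline from the free-surface line, vertical depth h = y·sinθ with sinθ = 0.906308.
With the apex down, the centroid sits h/3 = 3.78/3 = 1.26 m below the base (the top edge), so y_c = 7.2 + 1.26 = 8.46 m and h_c = 8.46 × 0.906308 = 7.66737 m.
A = ½ × 3.9 × 3.78 = 7.371 m².
Resultant F = γ·h_c·A = 9.81 × 7.66737 × 7.371 = 554.424 kN.
I_c = b·h³/36 = 3.9 × 3.78³/36 = 5.8511 m⁴.
Centre of pressure: y_p = y_c + I_c/(y_c·A) = 8.46 + 5.8511/(8.46 × 7.371) = 8.46 + 0.0938298 = 8.55383 m along the plane.
Vertically, h_p = y_p·sinθ = 8.55383 × 0.906308 = 7.7524 m.

h_p = 7.75 m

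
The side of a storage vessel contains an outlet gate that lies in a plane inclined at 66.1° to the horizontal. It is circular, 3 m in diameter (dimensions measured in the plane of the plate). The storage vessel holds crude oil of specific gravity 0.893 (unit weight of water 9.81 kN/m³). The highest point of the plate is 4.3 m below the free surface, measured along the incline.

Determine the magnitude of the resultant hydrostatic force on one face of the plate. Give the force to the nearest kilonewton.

F ≈ 328 kN

γ = 0.893 × 9.81 = 8.76033 kN/m³.
Let θ = 66.1° be the plate's angle to the horizontal; measure y along the incline from where the plane meets the free surface. Vertical depth h = y·sinθ with sinθ = 0.914254.
The centroid is at the centre, 1.5 m below the top of the plate, so y_c = 4.3 + 1.5 = 5.8 m and h_c = 5.8 × 0.914254 = 5.30267 m.
A = π(1.5)² = 7.06858 m².
Resultant F = γ·h_c·A = 8.76033 × 5.30267 × 7.06858 = 328.358 kN.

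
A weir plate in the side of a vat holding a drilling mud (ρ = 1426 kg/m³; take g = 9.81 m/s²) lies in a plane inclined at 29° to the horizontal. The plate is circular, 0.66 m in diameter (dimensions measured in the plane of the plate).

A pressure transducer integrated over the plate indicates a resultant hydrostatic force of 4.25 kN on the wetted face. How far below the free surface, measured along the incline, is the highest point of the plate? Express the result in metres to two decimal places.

γ = ρg = 1426 × 9.81 / 1000 = 13.98906 kN/m³.
A = π(0.33)² = 0.342119 m².
From F = γ·h_c·A, the centroid depth is h_c = 4.25/(13.98906 × 0.342119) = 0.888021 m.
Let θ = 29° be the plate's angle to the horizontal; measure y along the incline from where the plane meets the free surface. Vertical depth h = y·sinθ with sinθ = 0.484810.
Along the incline, y_c = h_c/sinθ = 0.888021/0.484810 = 1.83169 m.
The centroid is at the centre, 0.33 m below the top of the plate, so the highest point sits at y_top = 1.83169 − 0.33 = 1.50169 m along the incline.

y_top ≈ 1.50 m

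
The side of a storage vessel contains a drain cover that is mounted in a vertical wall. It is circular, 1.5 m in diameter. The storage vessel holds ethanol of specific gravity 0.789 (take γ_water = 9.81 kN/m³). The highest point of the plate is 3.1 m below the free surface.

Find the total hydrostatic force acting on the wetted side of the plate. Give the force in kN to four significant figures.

γ = 0.789 × 9.81 = 7.74009 kN/m³.
The centroid is at the centre, 0.75 m below the top of the plate, so the centroid depth is h_c = 3.1 + 0.75 = 3.85 m.
A = π(0.75)² = 1.76715 m².
Resultant F = γ·h_c·A = 7.74009 × 3.85 × 1.76715 = 52.6599 kN.

F ≈ 52.66 kN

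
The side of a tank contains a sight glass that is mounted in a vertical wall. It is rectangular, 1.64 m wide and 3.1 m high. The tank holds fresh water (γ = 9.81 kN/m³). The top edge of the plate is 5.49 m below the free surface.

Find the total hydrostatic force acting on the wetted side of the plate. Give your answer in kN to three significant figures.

γ = 9.81 kN/m³.
The centroid lies 3.1/2 = 1.55 m below the top edge, so the centroid depth is h_c = 5.49 + 1.55 = 7.04 m.
A = 1.64 × 3.1 = 5.084 m².
Resultant F = γ·h_c·A = 9.81 × 7.04 × 5.084 = 351.113 kN.

F ≈ 351 kN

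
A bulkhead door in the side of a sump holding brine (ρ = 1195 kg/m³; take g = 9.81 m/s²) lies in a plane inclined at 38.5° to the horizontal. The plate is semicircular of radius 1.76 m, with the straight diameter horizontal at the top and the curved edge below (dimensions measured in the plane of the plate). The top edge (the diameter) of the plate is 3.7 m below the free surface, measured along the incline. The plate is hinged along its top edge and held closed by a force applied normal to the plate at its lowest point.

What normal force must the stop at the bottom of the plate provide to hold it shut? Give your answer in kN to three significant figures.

P ≈ 71.4 kN

γ = ρg = 1195 × 9.81 / 1000 = 11.72295 kN/m³.
Let θ = 38.5° be the plate's angle to the horizontal; measure y along the incline from where the plane meets the free surface. Vertical depth h = y·sinθ with sinθ = 0.622515.
The centroid of a semicircle lies 4r/(3π) = 0.746967 m from the diameter, here below the top edge, so y_c = 3.7 + 0.746967 = 4.44697 m and h_c = 4.44697 × 0.622515 = 2.76831 m.
A = πr²/2 = π × 1.76²/2 = 4.8657 m².
Resultant F = γ·h_c·A = 11.72295 × 2.76831 × 4.8657 = 157.905 kN.
I_c = (π/8 − 8/(9π))·r⁴ = 0.109757 × 1.76⁴ = 1.05313 m⁴.
Centre of pressure: y_p = y_c + I_c/(y_c·A) = 4.44697 + 1.05313/(4.44697 × 4.8657) = 4.44697 + 0.0486712 = 4.49564 m along the plane.
The resultant acts 0.746967 + 0.0486712 = 0.795638 m (along the plate) below the hinge at the top edge, so the moment about the hinge is M = F × 0.795638 = 157.905 × 0.795638 = 125.635 kN·m.
A normal force at the bottom, 1.76 m from the hinge, must supply this moment: P = 125.635/1.76 = 71.3835 kN.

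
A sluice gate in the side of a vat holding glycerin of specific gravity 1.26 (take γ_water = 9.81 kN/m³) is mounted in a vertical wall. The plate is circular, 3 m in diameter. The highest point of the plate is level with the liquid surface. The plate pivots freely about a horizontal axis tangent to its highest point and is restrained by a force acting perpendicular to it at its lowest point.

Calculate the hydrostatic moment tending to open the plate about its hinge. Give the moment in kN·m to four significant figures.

M ≈ 245.7 kN·m

γ = 1.26 × 9.81 = 12.3606 kN/m³.
The centroid is at the centre, 1.5 m below the top of the plate, so the centroid depth is h_c = 1.5 m.
A = π(1.5)² = 7.06858 m².
Resultant F = γ·h_c·A = 12.3606 × 1.5 × 7.06858 = 131.058 kN.
I_c = πr⁴/4 = π × 1.5⁴/4 = 3.97608 m⁴.
Centre of pressure: y_p = y_c + I_c/(y_c·A) = 1.5 + 3.97608/(1.5 × 7.06858) = 1.5 + 0.375 = 1.875 m along the plane.
The resultant acts 1.5 + 0.375 = 1.875 m (along the plate) below the hinge at the top edge, so the moment about the hinge is M = F × 1.875 = 131.058 × 1.875 = 245.734 kN·m.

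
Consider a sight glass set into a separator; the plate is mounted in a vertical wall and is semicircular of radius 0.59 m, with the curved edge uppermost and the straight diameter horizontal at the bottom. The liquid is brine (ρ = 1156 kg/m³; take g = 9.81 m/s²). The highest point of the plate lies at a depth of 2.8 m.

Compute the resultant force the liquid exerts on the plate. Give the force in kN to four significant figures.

γ = ρg = 1156 × 9.81 / 1000 = 11.34036 kN/m³.
The centroid lies 4r/(3π) = 0.250404 m above the diameter, so r − 4r/(3π) = 0.59 − 0.250404 = 0.339596 m below the topmost point, so the centroid depth is h_c = 2.8 + 0.339596 = 3.1396 m.
A = πr²/2 = π × 0.59²/2 = 0.546794 m².
Resultant F = γ·h_c·A = 11.34036 × 3.1396 × 0.546794 = 19.4682 kN.

F ≈ 19.47 kN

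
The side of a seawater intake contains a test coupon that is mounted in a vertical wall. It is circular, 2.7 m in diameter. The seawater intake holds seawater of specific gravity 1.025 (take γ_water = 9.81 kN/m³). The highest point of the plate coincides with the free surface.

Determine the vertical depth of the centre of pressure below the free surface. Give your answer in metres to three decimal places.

h_p = 1.688 m

γ = 1.025 × 9.81 = 10.05525 kN/m³.
The centroid is at the centre, 1.35 m below the top of the plate, so the centroid depth is h_c = 1.35 m.
A = π(1.35)² = 5.72555 m².
Resultant F = γ·h_c·A = 10.05525 × 1.35 × 5.72555 = 77.722 kN.
I_c = πr⁴/4 = π × 1.35⁴/4 = 2.6087 m⁴.
Centre of pressure: y_p = y_c + I_c/(y_c·A) = 1.35 + 2.6087/(1.35 × 5.72555) = 1.35 + 0.3375 = 1.6875 m along the plane.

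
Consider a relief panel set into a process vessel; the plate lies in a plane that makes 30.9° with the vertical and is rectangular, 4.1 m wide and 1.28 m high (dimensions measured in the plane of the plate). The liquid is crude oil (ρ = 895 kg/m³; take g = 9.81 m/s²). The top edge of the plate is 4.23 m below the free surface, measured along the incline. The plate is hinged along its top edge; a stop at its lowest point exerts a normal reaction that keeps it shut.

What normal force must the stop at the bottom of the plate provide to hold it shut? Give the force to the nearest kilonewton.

γ = ρg = 895 × 9.81 / 1000 = 8.77995 kN/m³.
The plate makes 30.9° with the vertical, i.e. θ = 90° − 30.9° = 59.1° to the horizontal. Measuring y along the incline from the free-surface line, vertical depth h = y·sinθ with sinθ = 0.858065.
The centroid lies 1.28/2 = 0.64 m below the top edge, so y_c = 4.23 + 0.64 = 4.87 m and h_c = 4.87 × 0.858065 = 4.17878 m.
A = 4.1 × 1.28 = 5.248 m².
Resultant F = γ·h_c·A = 8.77995 × 4.17878 × 5.248 = 192.546 kN.
I_c = b·h³/12 = 4.1 × 1.28³/12 = 0.716527 m⁴.
Centre of pressure: y_p = y_c + I_c/(y_c·A) = 4.87 + 0.716527/(4.87 × 5.248) = 4.87 + 0.0280356 = 4.89804 m along the plane.
The resultant acts 0.64 + 0.0280356 = 0.668036 m (along the plate) below the hinge at the top edge, so the moment about the hinge is M = F × 0.668036 = 192.546 × 0.668036 = 128.628 kN·m.
A normal force at the bottom, 1.28 m from the hinge, must supply this moment: P = 128.628/1.28 = 100.491 kN.

P ≈ 100 kN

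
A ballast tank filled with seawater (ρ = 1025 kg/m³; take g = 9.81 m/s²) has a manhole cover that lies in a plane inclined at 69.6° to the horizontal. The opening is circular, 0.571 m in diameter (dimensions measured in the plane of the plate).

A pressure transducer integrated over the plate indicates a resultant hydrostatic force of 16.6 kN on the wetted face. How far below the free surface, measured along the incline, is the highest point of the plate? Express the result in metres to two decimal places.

y_top ≈ 6.59 m

γ = ρg = 1025 × 9.81 / 1000 = 10.05525 kN/m³.
A = π(0.2855)² = 0.256072 m².
From F = γ·h_c·A, the centroid depth is h_c = 16.6/(10.05525 × 0.256072) = 6.44693 m.
Let θ = 69.6° be the plate's angle to the horizontal; measure y along the incline from where the plane meets the free surface. Vertical depth h = y·sinθ with sinθ = 0.937282.
Along the incline, y_c = h_c/sinθ = 6.44693/0.937282 = 6.87832 m.
The centroid is at the centre, 0.2855 m below the top of the plate, so the highest point sits at y_top = 6.87832 − 0.2855 = 6.59282 m along the incline.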